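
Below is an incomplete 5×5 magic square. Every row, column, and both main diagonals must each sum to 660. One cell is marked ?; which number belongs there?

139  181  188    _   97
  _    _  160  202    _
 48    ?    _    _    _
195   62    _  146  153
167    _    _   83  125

90

From row 1, 660 − (139 + 181 + 188 + 97) gives (1,4) = 55.
The remaining cell in row 4 is (4,3) = 660 − 556 = 104.
From column 1, 660 − (139 + 48 + 195 + 167) gives (2,1) = 111.
The remaining cell in column 4 is (3,4) = 660 − 486 = 174.
The remaining cell in anti-diagonal is (3,3) = 660 − 528 = 132.
From column 3, 660 − (188 + 160 + 132 + 104) gives (5,3) = 76.
From main diagonal, 660 − (139 + 132 + 146 + 125) gives (2,2) = 118.
From row 2, 660 − (111 + 118 + 160 + 202) gives (2,5) = 69.
From row 5, 660 − (167 + 76 + 83 + 125) gives (5,2) = 209.
Column 2: 181 + 118 + 62 + 209 + ? = 660, so (3,2) = 90.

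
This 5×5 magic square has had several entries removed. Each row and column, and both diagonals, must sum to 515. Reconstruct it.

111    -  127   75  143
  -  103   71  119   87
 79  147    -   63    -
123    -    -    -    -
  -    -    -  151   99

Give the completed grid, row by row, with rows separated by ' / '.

Row 1: 111 + 127 + 75 + 143 + ? = 515, so (1,2) = 59.
Row 2: 103 + 71 + 119 + 87 + ? = 515, so (2,1) = 135.
Column 1 needs 515; the known cells sum to 448, so (5,1) = 67.
From column 4, 515 − (75 + 119 + 63 + 151) gives (4,4) = 107.
The remaining cell in main diagonal is (3,3) = 515 − 420 = 95.
The remaining cell in anti-diagonal is (4,2) = 515 − 424 = 91.
Using row 3: 79 + 147 + 95 + 63 + ? → (3,5) = 515 − 384 = 131.
Column 2 must total 515; the given cells sum to 400, so (5,2) = 115.
Column 5: 143 + 87 + 131 + 99 + ? = 515, so (4,5) = 55.
Row 4 needs 515; the known cells sum to 376, so (4,3) = 139.
Row 5 needs 515; the known cells sum to 432, so (5,3) = 83.

111 59 127 75 143 / 135 103 71 119 87 / 79 147 95 63 131 / 123 91 139 107 55 / 67 115 83 151 99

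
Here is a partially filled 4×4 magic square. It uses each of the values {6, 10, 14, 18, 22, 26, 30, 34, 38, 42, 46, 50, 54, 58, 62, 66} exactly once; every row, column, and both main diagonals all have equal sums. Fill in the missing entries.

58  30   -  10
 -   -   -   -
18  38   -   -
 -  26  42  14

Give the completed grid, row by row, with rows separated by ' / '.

58 30 46 10 / 6 50 34 54 / 18 38 22 66 / 62 26 42 14

The 16 entries sum to 576, so each line sums to 576/4 = 144.
Row 1: 58 + 30 + 10 + ? = 144, so (1,3) = 46.
Row 4 needs 144; the known cells sum to 82, so (4,1) = 62.
Column 1 needs 144; the known cells sum to 138, so (2,1) = 6.
Column 2: 30 + 38 + 26 + ? = 144, so (2,2) = 50.
The remaining cell in main diagonal is (3,3) = 144 − 122 = 22.
The remaining cell in anti-diagonal is (2,3) = 144 − 110 = 34.
Row 2 needs 144; the known cells sum to 90, so (2,4) = 54.
Row 3 must total 144; the given cells sum to 78, so (3,4) = 66.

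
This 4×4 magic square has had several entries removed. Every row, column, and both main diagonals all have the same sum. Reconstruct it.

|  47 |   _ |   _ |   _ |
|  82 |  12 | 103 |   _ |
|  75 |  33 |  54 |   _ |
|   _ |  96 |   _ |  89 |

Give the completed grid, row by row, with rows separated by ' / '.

47 61 26 68 / 82 12 103 5 / 75 33 54 40 / -2 96 19 89

Main diagonal is already complete: 47 + 12 + 54 + 89 = 202, so that is the magic constant.
The remaining cell in row 2 is (2,4) = 202 − 197 = 5.
Row 3 must total 202; the given cells sum to 162, so (3,4) = 40.
Column 1 must total 202; the given cells sum to 204, so (4,1) = -2.
Column 2 must total 202; the given cells sum to 141, so (1,2) = 61.
Column 4 must total 202; the given cells sum to 134, so (1,4) = 68.
Row 1: 47 + 61 + 68 + ? = 202, so (1,3) = 26.
The remaining cell in row 4 is (4,3) = 202 − 183 = 19.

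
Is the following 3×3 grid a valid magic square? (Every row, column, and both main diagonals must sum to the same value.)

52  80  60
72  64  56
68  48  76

Yes

Row 1: 52 + 80 + 60 = 192.
Row 2: 72 + 64 + 56 = 192.
Row 3: 68 + 48 + 76 = 192.
Column 1: 52 + 72 + 68 = 192.
Column 2: 80 + 64 + 48 = 192.
Column 3: 60 + 56 + 76 = 192.
Main diagonal: 52 + 64 + 76 = 192.
Anti-diagonal: 60 + 64 + 68 = 192.
All lines sum to 192.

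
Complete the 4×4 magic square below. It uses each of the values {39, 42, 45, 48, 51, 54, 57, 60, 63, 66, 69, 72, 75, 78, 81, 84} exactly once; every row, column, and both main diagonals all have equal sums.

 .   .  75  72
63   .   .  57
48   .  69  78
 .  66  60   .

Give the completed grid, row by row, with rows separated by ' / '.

The 16 entries sum to 984, so each line sums to 984/4 = 246.
Row 3 must total 246; the given cells sum to 195, so (3,2) = 51.
Column 3: 75 + 69 + 60 + ? = 246, so (2,3) = 42.
Column 4 needs 246; the known cells sum to 207, so (4,4) = 39.
The remaining cell in anti-diagonal is (4,1) = 246 − 165 = 81.
The remaining cell in row 2 is (2,2) = 246 − 162 = 84.
The remaining cell in column 1 is (1,1) = 246 − 192 = 54.
Using column 2: 84 + 51 + 66 + ? → (1,2) = 246 − 201 = 45.

54 45 75 72 / 63 84 42 57 / 48 51 69 78 / 81 66 60 39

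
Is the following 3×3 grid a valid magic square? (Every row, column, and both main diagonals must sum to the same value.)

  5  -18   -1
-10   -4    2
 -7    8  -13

No — main diagonal sums to -12 but column 2 sums to -14.

Row 1: 5 + (-18) + (-1) = -14.
Row 2: -10 + (-4) + 2 = -12.
Row 3: -7 + 8 + (-13) = -12.
Column 1: 5 + (-10) + (-7) = -12.
Column 2: -18 + (-4) + 8 = -14.
Column 3: -1 + 2 + (-13) = -12.
Main diagonal: 5 + (-4) + (-13) = -12.
Anti-diagonal: -1 + (-4) + (-7) = -12.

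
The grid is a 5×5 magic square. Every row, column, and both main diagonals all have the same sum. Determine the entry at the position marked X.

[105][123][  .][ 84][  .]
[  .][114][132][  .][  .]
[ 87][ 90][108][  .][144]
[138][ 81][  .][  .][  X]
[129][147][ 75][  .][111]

Column 2 is complete and sums to 555; that is the magic constant.
From row 3, 555 − (87 + 90 + 108 + 144) gives (3,4) = 126.
Row 5 needs 555; the known cells sum to 462, so (5,4) = 93.
From column 1, 555 − (105 + 87 + 138 + 129) gives (2,1) = 96.
Using main diagonal: 105 + 114 + 108 + 111 + ? → (4,4) = 555 − 438 = 117.
Using column 4: 84 + 126 + 117 + 93 + ? → (2,4) = 555 − 420 = 135.
The remaining cell in anti-diagonal is (1,5) = 555 − 453 = 102.
Row 1 needs 555; the known cells sum to 414, so (1,3) = 141.
Row 2 needs 555; the known cells sum to 477, so (2,5) = 78.
Column 3 must total 555; the given cells sum to 456, so (4,3) = 99.
The remaining cell in column 5 is (4,5) = 555 − 435 = 120.

120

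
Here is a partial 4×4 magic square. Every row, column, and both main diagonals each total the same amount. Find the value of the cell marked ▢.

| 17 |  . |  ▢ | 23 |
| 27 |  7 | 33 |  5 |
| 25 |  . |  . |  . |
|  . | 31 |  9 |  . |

11

Row 2 is complete and sums to 72; that is the magic constant.
From column 1, 72 − (17 + 27 + 25) gives (4,1) = 3.
From anti-diagonal, 72 − (23 + 33 + 3) gives (3,2) = 13.
Row 4: 3 + 31 + 9 + ? = 72, so (4,4) = 29.
From column 2, 72 − (7 + 13 + 31) gives (1,2) = 21.
Column 4 must total 72; the given cells sum to 57, so (3,4) = 15.
Main diagonal must total 72; the given cells sum to 53, so (3,3) = 19.
Using row 1: 17 + 21 + 23 + ? → (1,3) = 72 − 61 = 11.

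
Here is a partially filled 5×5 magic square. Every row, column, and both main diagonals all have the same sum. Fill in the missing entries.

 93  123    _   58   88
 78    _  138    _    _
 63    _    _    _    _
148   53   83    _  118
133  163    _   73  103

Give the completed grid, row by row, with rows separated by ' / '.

93 123 153 58 88 / 78 108 138 143 48 / 63 68 98 128 158 / 148 53 83 113 118 / 133 163 43 73 103

Column 1 is already complete: 93 + 78 + 63 + 148 + 133 = 515, so that is the magic constant.
Row 1 must total 515; the given cells sum to 362, so (1,3) = 153.
Using row 4: 148 + 53 + 83 + 118 + ? → (4,4) = 515 − 402 = 113.
Row 5 must total 515; the given cells sum to 472, so (5,3) = 43.
The remaining cell in column 3 is (3,3) = 515 − 417 = 98.
Main diagonal: 93 + 98 + 113 + 103 + ? = 515, so (2,2) = 108.
The remaining cell in anti-diagonal is (2,4) = 515 − 372 = 143.
Using row 2: 78 + 108 + 138 + 143 + ? → (2,5) = 515 − 467 = 48.
From column 2, 515 − (123 + 108 + 53 + 163) gives (3,2) = 68.
The remaining cell in column 4 is (3,4) = 515 − 387 = 128.
From column 5, 515 − (88 + 48 + 118 + 103) gives (3,5) = 158.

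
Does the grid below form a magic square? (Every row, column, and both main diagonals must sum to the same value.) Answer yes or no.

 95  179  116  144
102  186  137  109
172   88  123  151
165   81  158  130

Yes

Row 1: 95 + 179 + 116 + 144 = 534.
Row 2: 102 + 186 + 137 + 109 = 534.
Row 3: 172 + 88 + 123 + 151 = 534.
Row 4: 165 + 81 + 158 + 130 = 534.
Column 1: 95 + 102 + 172 + 165 = 534.
Column 2: 179 + 186 + 88 + 81 = 534.
Column 3: 116 + 137 + 123 + 158 = 534.
Column 4: 144 + 109 + 151 + 130 = 534.
Main diagonal: 95 + 186 + 123 + 130 = 534.
Anti-diagonal: 144 + 137 + 88 + 165 = 534.
All lines sum to 534.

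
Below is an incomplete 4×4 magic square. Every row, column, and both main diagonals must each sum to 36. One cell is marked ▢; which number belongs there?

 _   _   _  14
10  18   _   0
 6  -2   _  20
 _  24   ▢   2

-6

The remaining cell in row 2 is (2,3) = 36 − 28 = 8.
Row 3 must total 36; the given cells sum to 24, so (3,3) = 12.
The remaining cell in column 2 is (1,2) = 36 − 40 = -4.
Using main diagonal: 18 + 12 + 2 + ? → (1,1) = 36 − 32 = 4.
Anti-diagonal: 14 + 8 + (-2) + ? = 36, so (4,1) = 16.
Row 1 needs 36; the known cells sum to 14, so (1,3) = 22.
From row 4, 36 − (16 + 24 + 2) gives (4,3) = -6.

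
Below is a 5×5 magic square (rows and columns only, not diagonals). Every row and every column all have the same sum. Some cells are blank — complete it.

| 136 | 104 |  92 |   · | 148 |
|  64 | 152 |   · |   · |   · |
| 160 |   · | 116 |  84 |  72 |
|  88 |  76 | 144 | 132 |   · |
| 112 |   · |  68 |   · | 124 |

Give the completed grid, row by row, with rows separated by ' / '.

136 104 92 80 148 / 64 152 140 108 96 / 160 128 116 84 72 / 88 76 144 132 120 / 112 100 68 156 124

Column 1 is already complete: 136 + 64 + 160 + 88 + 112 = 560, so that is the magic constant.
Row 1 needs 560; the known cells sum to 480, so (1,4) = 80.
The remaining cell in row 3 is (3,2) = 560 − 432 = 128.
Row 4 needs 560; the known cells sum to 440, so (4,5) = 120.
Column 2: 104 + 152 + 128 + 76 + ? = 560, so (5,2) = 100.
Column 3: 92 + 116 + 144 + 68 + ? = 560, so (2,3) = 140.
Using column 5: 148 + 72 + 120 + 124 + ? → (2,5) = 560 − 464 = 96.
The remaining cell in row 2 is (2,4) = 560 − 452 = 108.
From row 5, 560 − (112 + 100 + 68 + 124) gives (5,4) = 156.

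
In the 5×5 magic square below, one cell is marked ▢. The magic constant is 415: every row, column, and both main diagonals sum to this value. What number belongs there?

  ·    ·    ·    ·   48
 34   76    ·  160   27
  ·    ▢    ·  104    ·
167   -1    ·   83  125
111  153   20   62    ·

Row 2 needs 415; the known cells sum to 297, so (2,3) = 118.
Row 4 must total 415; the given cells sum to 374, so (4,3) = 41.
Row 5: 111 + 153 + 20 + 62 + ? = 415, so (5,5) = 69.
Column 4 must total 415; the given cells sum to 409, so (1,4) = 6.
Column 5 must total 415; the given cells sum to 269, so (3,5) = 146.
Anti-diagonal needs 415; the known cells sum to 318, so (3,3) = 97.
Using column 3: 118 + 97 + 41 + 20 + ? → (1,3) = 415 − 276 = 139.
The remaining cell in main diagonal is (1,1) = 415 − 325 = 90.
The remaining cell in row 1 is (1,2) = 415 − 283 = 132.
Column 1 must total 415; the given cells sum to 402, so (3,1) = 13.
From column 2, 415 − (132 + 76 + (-1) + 153) gives (3,2) = 55.

55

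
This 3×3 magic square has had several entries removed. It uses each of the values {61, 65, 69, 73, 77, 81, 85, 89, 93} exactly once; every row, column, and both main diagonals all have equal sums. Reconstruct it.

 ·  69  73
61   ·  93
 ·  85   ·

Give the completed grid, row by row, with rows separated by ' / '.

The 9 entries sum to 693, so each line sums to 693/3 = 231.
Row 1: 69 + 73 + ? = 231, so (1,1) = 89.
From row 2, 231 − (61 + 93) gives (2,2) = 77.
Using column 1: 89 + 61 + ? → (3,1) = 231 − 150 = 81.
Column 3 needs 231; the known cells sum to 166, so (3,3) = 65.

89 69 73 / 61 77 93 / 81 85 65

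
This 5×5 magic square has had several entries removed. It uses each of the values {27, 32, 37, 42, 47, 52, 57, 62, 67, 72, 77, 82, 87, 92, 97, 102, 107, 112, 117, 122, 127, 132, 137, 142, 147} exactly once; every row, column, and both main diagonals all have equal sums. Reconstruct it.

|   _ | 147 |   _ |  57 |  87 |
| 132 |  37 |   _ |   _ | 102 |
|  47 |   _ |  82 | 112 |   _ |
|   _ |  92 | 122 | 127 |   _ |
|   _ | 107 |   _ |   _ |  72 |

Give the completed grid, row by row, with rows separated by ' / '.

117 147 27 57 87 / 132 37 67 97 102 / 47 52 82 112 142 / 62 92 122 127 32 / 77 107 137 42 72

The 25 entries sum to 2175, so each line sums to 2175/5 = 435.
Column 2: 147 + 37 + 92 + 107 + ? = 435, so (3,2) = 52.
The remaining cell in main diagonal is (1,1) = 435 − 318 = 117.
Row 1 needs 435; the known cells sum to 408, so (1,3) = 27.
The remaining cell in row 3 is (3,5) = 435 − 293 = 142.
Using column 5: 87 + 102 + 142 + 72 + ? → (4,5) = 435 − 403 = 32.
Row 4 must total 435; the given cells sum to 373, so (4,1) = 62.
Using column 1: 117 + 132 + 47 + 62 + ? → (5,1) = 435 − 358 = 77.
From anti-diagonal, 435 − (87 + 82 + 92 + 77) gives (2,4) = 97.
Row 2 must total 435; the given cells sum to 368, so (2,3) = 67.
Column 3 needs 435; the known cells sum to 298, so (5,3) = 137.
Column 4 must total 435; the given cells sum to 393, so (5,4) = 42.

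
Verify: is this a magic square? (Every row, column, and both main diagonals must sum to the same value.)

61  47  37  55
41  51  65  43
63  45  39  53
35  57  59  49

Yes

Row 1: 61 + 47 + 37 + 55 = 200.
Row 2: 41 + 51 + 65 + 43 = 200.
Row 3: 63 + 45 + 39 + 53 = 200.
Row 4: 35 + 57 + 59 + 49 = 200.
Column 1: 61 + 41 + 63 + 35 = 200.
Column 2: 47 + 51 + 45 + 57 = 200.
Column 3: 37 + 65 + 39 + 59 = 200.
Column 4: 55 + 43 + 53 + 49 = 200.
Main diagonal: 61 + 51 + 39 + 49 = 200.
Anti-diagonal: 55 + 65 + 45 + 35 = 200.
All lines sum to 200.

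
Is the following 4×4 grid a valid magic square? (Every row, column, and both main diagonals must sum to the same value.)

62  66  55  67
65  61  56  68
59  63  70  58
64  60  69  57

Yes

Row 1: 62 + 66 + 55 + 67 = 250.
Row 2: 65 + 61 + 56 + 68 = 250.
Row 3: 59 + 63 + 70 + 58 = 250.
Row 4: 64 + 60 + 69 + 57 = 250.
Column 1: 62 + 65 + 59 + 64 = 250.
Column 2: 66 + 61 + 63 + 60 = 250.
Column 3: 55 + 56 + 70 + 69 = 250.
Column 4: 67 + 68 + 58 + 57 = 250.
Main diagonal: 62 + 61 + 70 + 57 = 250.
Anti-diagonal: 67 + 56 + 63 + 64 = 250.
All lines sum to 250.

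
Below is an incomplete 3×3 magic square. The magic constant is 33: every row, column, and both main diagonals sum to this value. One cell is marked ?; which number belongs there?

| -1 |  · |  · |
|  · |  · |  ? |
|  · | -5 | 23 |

3

Row 3 needs 33; the known cells sum to 18, so (3,1) = 15.
The remaining cell in column 1 is (2,1) = 33 − 14 = 19.
The remaining cell in main diagonal is (2,2) = 33 − 22 = 11.
Anti-diagonal needs 33; the known cells sum to 26, so (1,3) = 7.
The remaining cell in row 1 is (1,2) = 33 − 6 = 27.
Using row 2: 19 + 11 + ? → (2,3) = 33 − 30 = 3.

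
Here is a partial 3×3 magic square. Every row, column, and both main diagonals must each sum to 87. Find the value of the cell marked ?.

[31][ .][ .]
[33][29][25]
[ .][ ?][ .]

Column 1 must total 87; the given cells sum to 64, so (3,1) = 23.
Main diagonal must total 87; the given cells sum to 60, so (3,3) = 27.
From anti-diagonal, 87 − (29 + 23) gives (1,3) = 35.
Row 1: 31 + 35 + ? = 87, so (1,2) = 21.
Row 3 must total 87; the given cells sum to 50, so (3,2) = 37.

37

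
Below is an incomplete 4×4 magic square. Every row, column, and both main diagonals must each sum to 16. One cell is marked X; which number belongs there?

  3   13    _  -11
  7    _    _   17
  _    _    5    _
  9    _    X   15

1

Row 1 must total 16; the given cells sum to 5, so (1,3) = 11.
From column 1, 16 − (3 + 7 + 9) gives (3,1) = -3.
The remaining cell in column 4 is (3,4) = 16 − 21 = -5.
Main diagonal must total 16; the given cells sum to 23, so (2,2) = -7.
The remaining cell in row 2 is (2,3) = 16 − 17 = -1.
Using row 3: -3 + 5 + (-5) + ? → (3,2) = 16 − (-3) = 19.
From column 2, 16 − (13 + (-7) + 19) gives (4,2) = -9.
Using column 3: 11 + (-1) + 5 + ? → (4,3) = 16 − 15 = 1.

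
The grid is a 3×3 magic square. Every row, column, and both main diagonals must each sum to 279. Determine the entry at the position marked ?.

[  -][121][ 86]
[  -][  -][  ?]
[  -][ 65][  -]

79

From row 1, 279 − (121 + 86) gives (1,1) = 72.
Column 2 must total 279; the given cells sum to 186, so (2,2) = 93.
Using main diagonal: 72 + 93 + ? → (3,3) = 279 − 165 = 114.
Using anti-diagonal: 86 + 93 + ? → (3,1) = 279 − 179 = 100.
Column 1 needs 279; the known cells sum to 172, so (2,1) = 107.
The remaining cell in column 3 is (2,3) = 279 − 200 = 79.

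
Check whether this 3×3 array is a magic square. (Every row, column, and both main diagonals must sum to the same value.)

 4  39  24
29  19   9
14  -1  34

No — column 1 sums to 47 but row 1 sums to 67.

Row 1: 4 + 39 + 24 = 67.
Row 2: 29 + 19 + 9 = 57.
Row 3: 14 + (-1) + 34 = 47.
Column 1: 4 + 29 + 14 = 47.
Column 2: 39 + 19 + (-1) = 57.
Column 3: 24 + 9 + 34 = 67.
Main diagonal: 4 + 19 + 34 = 57.
Anti-diagonal: 24 + 19 + 14 = 57.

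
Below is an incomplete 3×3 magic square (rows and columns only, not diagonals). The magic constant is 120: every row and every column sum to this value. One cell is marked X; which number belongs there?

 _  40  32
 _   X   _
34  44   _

The remaining cell in row 1 is (1,1) = 120 − 72 = 48.
The remaining cell in row 3 is (3,3) = 120 − 78 = 42.
Column 1 needs 120; the known cells sum to 82, so (2,1) = 38.
Column 2 must total 120; the given cells sum to 84, so (2,2) = 36.

36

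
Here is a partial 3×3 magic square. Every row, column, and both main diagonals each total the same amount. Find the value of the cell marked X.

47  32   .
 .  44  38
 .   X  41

56

Main diagonal is complete and sums to 132; that is the magic constant.
Using row 1: 47 + 32 + ? → (1,3) = 132 − 79 = 53.
Row 2 must total 132; the given cells sum to 82, so (2,1) = 50.
The remaining cell in column 1 is (3,1) = 132 − 97 = 35.
Column 2 needs 132; the known cells sum to 76, so (3,2) = 56.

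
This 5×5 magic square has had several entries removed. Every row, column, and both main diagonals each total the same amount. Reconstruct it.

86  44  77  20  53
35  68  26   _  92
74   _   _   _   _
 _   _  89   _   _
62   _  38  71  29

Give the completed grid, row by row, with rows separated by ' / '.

Row 1 is already complete: 86 + 44 + 77 + 20 + 53 = 280, so that is the magic constant.
Row 2: 35 + 68 + 26 + 92 + ? = 280, so (2,4) = 59.
The remaining cell in row 5 is (5,2) = 280 − 200 = 80.
Column 1: 86 + 35 + 74 + 62 + ? = 280, so (4,1) = 23.
The remaining cell in column 3 is (3,3) = 280 − 230 = 50.
Using main diagonal: 86 + 68 + 50 + 29 + ? → (4,4) = 280 − 233 = 47.
Anti-diagonal needs 280; the known cells sum to 224, so (4,2) = 56.
From row 4, 280 − (23 + 56 + 89 + 47) gives (4,5) = 65.
Column 2 must total 280; the given cells sum to 248, so (3,2) = 32.
Column 4 needs 280; the known cells sum to 197, so (3,4) = 83.
Column 5 must total 280; the given cells sum to 239, so (3,5) = 41.

86 44 77 20 53 / 35 68 26 59 92 / 74 32 50 83 41 / 23 56 89 47 65 / 62 80 38 71 29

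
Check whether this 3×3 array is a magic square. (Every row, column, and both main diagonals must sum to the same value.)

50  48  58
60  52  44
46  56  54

Row 1: 50 + 48 + 58 = 156.
Row 2: 60 + 52 + 44 = 156.
Row 3: 46 + 56 + 54 = 156.
Column 1: 50 + 60 + 46 = 156.
Column 2: 48 + 52 + 56 = 156.
Column 3: 58 + 44 + 54 = 156.
Main diagonal: 50 + 52 + 54 = 156.
Anti-diagonal: 58 + 52 + 46 = 156.
All lines sum to 156.

Yes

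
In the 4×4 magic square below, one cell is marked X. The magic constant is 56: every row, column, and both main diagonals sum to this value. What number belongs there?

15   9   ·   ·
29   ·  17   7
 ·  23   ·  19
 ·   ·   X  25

Row 2 must total 56; the given cells sum to 53, so (2,2) = 3.
The remaining cell in column 2 is (4,2) = 56 − 35 = 21.
Column 4 needs 56; the known cells sum to 51, so (1,4) = 5.
Main diagonal needs 56; the known cells sum to 43, so (3,3) = 13.
The remaining cell in anti-diagonal is (4,1) = 56 − 45 = 11.
Row 1 must total 56; the given cells sum to 29, so (1,3) = 27.
Using row 3: 23 + 13 + 19 + ? → (3,1) = 56 − 55 = 1.
The remaining cell in row 4 is (4,3) = 56 − 57 = -1.

-1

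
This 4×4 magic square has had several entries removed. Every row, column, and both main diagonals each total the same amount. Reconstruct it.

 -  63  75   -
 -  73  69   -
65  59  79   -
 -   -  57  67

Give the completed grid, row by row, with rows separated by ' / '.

61 63 75 81 / 83 73 69 55 / 65 59 79 77 / 71 85 57 67

Column 3 is already complete: 75 + 69 + 79 + 57 = 280, so that is the magic constant.
From row 3, 280 − (65 + 59 + 79) gives (3,4) = 77.
Using column 2: 63 + 73 + 59 + ? → (4,2) = 280 − 195 = 85.
The remaining cell in main diagonal is (1,1) = 280 − 219 = 61.
Row 1: 61 + 63 + 75 + ? = 280, so (1,4) = 81.
The remaining cell in row 4 is (4,1) = 280 − 209 = 71.
Column 1 must total 280; the given cells sum to 197, so (2,1) = 83.
Column 4 needs 280; the known cells sum to 225, so (2,4) = 55.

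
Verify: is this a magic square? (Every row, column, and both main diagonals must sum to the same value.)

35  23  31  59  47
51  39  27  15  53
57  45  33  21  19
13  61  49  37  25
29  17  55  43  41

Row 1: 35 + 23 + 31 + 59 + 47 = 195.
Row 2: 51 + 39 + 27 + 15 + 53 = 185.
Row 3: 57 + 45 + 33 + 21 + 19 = 175.
Row 4: 13 + 61 + 49 + 37 + 25 = 185.
Row 5: 29 + 17 + 55 + 43 + 41 = 185.
Column 1: 35 + 51 + 57 + 13 + 29 = 185.
Column 2: 23 + 39 + 45 + 61 + 17 = 185.
Column 3: 31 + 27 + 33 + 49 + 55 = 195.
Column 4: 59 + 15 + 21 + 37 + 43 = 175.
Column 5: 47 + 53 + 19 + 25 + 41 = 185.
Main diagonal: 35 + 39 + 33 + 37 + 41 = 185.
Anti-diagonal: 47 + 15 + 33 + 61 + 29 = 185.

No — column 5 sums to 185 but column 4 sums to 175.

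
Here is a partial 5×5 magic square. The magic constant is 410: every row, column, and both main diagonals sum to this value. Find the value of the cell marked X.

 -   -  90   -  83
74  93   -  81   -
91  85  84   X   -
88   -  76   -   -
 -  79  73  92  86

The remaining cell in row 5 is (5,1) = 410 − 330 = 80.
Column 1 must total 410; the given cells sum to 333, so (1,1) = 77.
Column 3 needs 410; the known cells sum to 323, so (2,3) = 87.
Main diagonal: 77 + 93 + 84 + 86 + ? = 410, so (4,4) = 70.
Using anti-diagonal: 83 + 81 + 84 + 80 + ? → (4,2) = 410 − 328 = 82.
Row 2: 74 + 93 + 87 + 81 + ? = 410, so (2,5) = 75.
Row 4: 88 + 82 + 76 + 70 + ? = 410, so (4,5) = 94.
Column 2 must total 410; the given cells sum to 339, so (1,2) = 71.
Using column 5: 83 + 75 + 94 + 86 + ? → (3,5) = 410 − 338 = 72.
Row 1 must total 410; the given cells sum to 321, so (1,4) = 89.
Row 3 needs 410; the known cells sum to 332, so (3,4) = 78.

78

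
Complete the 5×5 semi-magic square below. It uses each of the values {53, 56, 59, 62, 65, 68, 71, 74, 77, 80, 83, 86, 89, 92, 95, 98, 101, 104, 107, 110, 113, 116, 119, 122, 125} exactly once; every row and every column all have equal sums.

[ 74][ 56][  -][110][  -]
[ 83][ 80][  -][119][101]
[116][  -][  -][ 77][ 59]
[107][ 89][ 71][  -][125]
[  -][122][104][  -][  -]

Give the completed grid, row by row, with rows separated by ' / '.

The 25 entries sum to 2225, so each line sums to 2225/5 = 445.
Row 2: 83 + 80 + 119 + 101 + ? = 445, so (2,3) = 62.
Row 4 must total 445; the given cells sum to 392, so (4,4) = 53.
The remaining cell in column 1 is (5,1) = 445 − 380 = 65.
Column 2: 56 + 80 + 89 + 122 + ? = 445, so (3,2) = 98.
Column 4 must total 445; the given cells sum to 359, so (5,4) = 86.
Row 3 must total 445; the given cells sum to 350, so (3,3) = 95.
Row 5: 65 + 122 + 104 + 86 + ? = 445, so (5,5) = 68.
Column 3 needs 445; the known cells sum to 332, so (1,3) = 113.
From column 5, 445 − (101 + 59 + 125 + 68) gives (1,5) = 92.

74 56 113 110 92 / 83 80 62 119 101 / 116 98 95 77 59 / 107 89 71 53 125 / 65 122 104 86 68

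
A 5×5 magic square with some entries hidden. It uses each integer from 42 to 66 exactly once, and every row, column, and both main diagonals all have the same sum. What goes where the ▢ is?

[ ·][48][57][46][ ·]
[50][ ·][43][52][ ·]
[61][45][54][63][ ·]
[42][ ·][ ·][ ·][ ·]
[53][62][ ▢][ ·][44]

The entries are 42 through 66, which sum to 1350, so each line sums to 1350/5 = 270.
From row 3, 270 − (61 + 45 + 54 + 63) gives (3,5) = 47.
Column 1: 50 + 61 + 42 + 53 + ? = 270, so (1,1) = 64.
Using row 1: 64 + 48 + 57 + 46 + ? → (1,5) = 270 − 215 = 55.
Anti-diagonal needs 270; the known cells sum to 214, so (4,2) = 56.
Column 2 must total 270; the given cells sum to 211, so (2,2) = 59.
Main diagonal must total 270; the given cells sum to 221, so (4,4) = 49.
Row 2: 50 + 59 + 43 + 52 + ? = 270, so (2,5) = 66.
Using column 4: 46 + 52 + 63 + 49 + ? → (5,4) = 270 − 210 = 60.
Column 5: 55 + 66 + 47 + 44 + ? = 270, so (4,5) = 58.
Using row 4: 42 + 56 + 49 + 58 + ? → (4,3) = 270 − 205 = 65.
Row 5 must total 270; the given cells sum to 219, so (5,3) = 51.

51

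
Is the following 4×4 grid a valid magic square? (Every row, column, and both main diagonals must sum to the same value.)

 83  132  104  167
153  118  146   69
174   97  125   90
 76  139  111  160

Row 1: 83 + 132 + 104 + 167 = 486.
Row 2: 153 + 118 + 146 + 69 = 486.
Row 3: 174 + 97 + 125 + 90 = 486.
Row 4: 76 + 139 + 111 + 160 = 486.
Column 1: 83 + 153 + 174 + 76 = 486.
Column 2: 132 + 118 + 97 + 139 = 486.
Column 3: 104 + 146 + 125 + 111 = 486.
Column 4: 167 + 69 + 90 + 160 = 486.
Main diagonal: 83 + 118 + 125 + 160 = 486.
Anti-diagonal: 167 + 146 + 97 + 76 = 486.
All lines sum to 486.

Yes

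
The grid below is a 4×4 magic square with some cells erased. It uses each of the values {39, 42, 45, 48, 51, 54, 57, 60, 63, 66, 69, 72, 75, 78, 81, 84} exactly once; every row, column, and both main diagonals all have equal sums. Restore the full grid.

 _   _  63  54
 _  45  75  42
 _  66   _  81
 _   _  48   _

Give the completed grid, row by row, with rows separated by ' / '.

The 16 entries sum to 984, so each line sums to 984/4 = 246.
The remaining cell in row 2 is (2,1) = 246 − 162 = 84.
From column 3, 246 − (63 + 75 + 48) gives (3,3) = 60.
Column 4: 54 + 42 + 81 + ? = 246, so (4,4) = 69.
Main diagonal: 45 + 60 + 69 + ? = 246, so (1,1) = 72.
Anti-diagonal must total 246; the given cells sum to 195, so (4,1) = 51.
From row 1, 246 − (72 + 63 + 54) gives (1,2) = 57.
Row 3 must total 246; the given cells sum to 207, so (3,1) = 39.
The remaining cell in row 4 is (4,2) = 246 − 168 = 78.

72 57 63 54 / 84 45 75 42 / 39 66 60 81 / 51 78 48 69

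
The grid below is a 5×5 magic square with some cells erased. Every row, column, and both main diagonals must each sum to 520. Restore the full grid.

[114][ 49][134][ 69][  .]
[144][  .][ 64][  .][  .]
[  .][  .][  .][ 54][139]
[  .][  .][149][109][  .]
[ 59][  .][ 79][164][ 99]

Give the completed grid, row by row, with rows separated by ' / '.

Row 1: 114 + 49 + 134 + 69 + ? = 520, so (1,5) = 154.
Row 5 needs 520; the known cells sum to 401, so (5,2) = 119.
The remaining cell in column 3 is (3,3) = 520 − 426 = 94.
Column 4 must total 520; the given cells sum to 396, so (2,4) = 124.
Main diagonal must total 520; the given cells sum to 416, so (2,2) = 104.
The remaining cell in anti-diagonal is (4,2) = 520 − 431 = 89.
Row 2 must total 520; the given cells sum to 436, so (2,5) = 84.
Column 2 must total 520; the given cells sum to 361, so (3,2) = 159.
The remaining cell in column 5 is (4,5) = 520 − 476 = 44.
Row 3 must total 520; the given cells sum to 446, so (3,1) = 74.
Row 4: 89 + 149 + 109 + 44 + ? = 520, so (4,1) = 129.

114 49 134 69 154 / 144 104 64 124 84 / 74 159 94 54 139 / 129 89 149 109 44 / 59 119 79 164 99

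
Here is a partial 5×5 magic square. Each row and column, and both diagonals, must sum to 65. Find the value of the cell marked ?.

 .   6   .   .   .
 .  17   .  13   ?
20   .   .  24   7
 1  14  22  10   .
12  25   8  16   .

21

The remaining cell in row 4 is (4,5) = 65 − 47 = 18.
From row 5, 65 − (12 + 25 + 8 + 16) gives (5,5) = 4.
Column 2 must total 65; the given cells sum to 62, so (3,2) = 3.
The remaining cell in column 4 is (1,4) = 65 − 63 = 2.
The remaining cell in row 3 is (3,3) = 65 − 54 = 11.
Main diagonal needs 65; the known cells sum to 42, so (1,1) = 23.
Anti-diagonal must total 65; the given cells sum to 50, so (1,5) = 15.
Row 1 needs 65; the known cells sum to 46, so (1,3) = 19.
Column 1: 23 + 20 + 1 + 12 + ? = 65, so (2,1) = 9.
Column 3 must total 65; the given cells sum to 60, so (2,3) = 5.
From column 5, 65 − (15 + 7 + 18 + 4) gives (2,5) = 21.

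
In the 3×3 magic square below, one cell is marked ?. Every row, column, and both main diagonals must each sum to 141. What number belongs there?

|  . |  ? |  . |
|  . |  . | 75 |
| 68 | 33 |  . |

Using row 3: 68 + 33 + ? → (3,3) = 141 − 101 = 40.
Column 3: 75 + 40 + ? = 141, so (1,3) = 26.
Using anti-diagonal: 26 + 68 + ? → (2,2) = 141 − 94 = 47.
Row 2 needs 141; the known cells sum to 122, so (2,1) = 19.
From column 1, 141 − (19 + 68) gives (1,1) = 54.
Column 2: 47 + 33 + ? = 141, so (1,2) = 61.

61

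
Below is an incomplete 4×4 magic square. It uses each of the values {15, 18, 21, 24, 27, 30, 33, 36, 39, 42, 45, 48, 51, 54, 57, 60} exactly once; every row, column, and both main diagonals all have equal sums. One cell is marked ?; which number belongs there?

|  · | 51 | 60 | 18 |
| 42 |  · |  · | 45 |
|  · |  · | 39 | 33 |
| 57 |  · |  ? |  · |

The 16 entries sum to 600, so each line sums to 600/4 = 150.
Row 1: 51 + 60 + 18 + ? = 150, so (1,1) = 21.
The remaining cell in column 1 is (3,1) = 150 − 120 = 30.
Using column 4: 18 + 45 + 33 + ? → (4,4) = 150 − 96 = 54.
The remaining cell in main diagonal is (2,2) = 150 − 114 = 36.
The remaining cell in row 2 is (2,3) = 150 − 123 = 27.
Row 3 must total 150; the given cells sum to 102, so (3,2) = 48.
From column 2, 150 − (51 + 36 + 48) gives (4,2) = 15.
From column 3, 150 − (60 + 27 + 39) gives (4,3) = 24.

24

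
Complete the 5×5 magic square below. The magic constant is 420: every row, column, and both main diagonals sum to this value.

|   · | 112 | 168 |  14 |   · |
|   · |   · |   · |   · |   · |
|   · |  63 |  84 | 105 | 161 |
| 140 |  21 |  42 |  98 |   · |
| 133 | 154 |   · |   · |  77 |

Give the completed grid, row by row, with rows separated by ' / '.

From row 3, 420 − (63 + 84 + 105 + 161) gives (3,1) = 7.
Row 4 must total 420; the given cells sum to 301, so (4,5) = 119.
Column 2 needs 420; the known cells sum to 350, so (2,2) = 70.
Main diagonal needs 420; the known cells sum to 329, so (1,1) = 91.
Row 1 needs 420; the known cells sum to 385, so (1,5) = 35.
Column 1 must total 420; the given cells sum to 371, so (2,1) = 49.
Column 5: 35 + 161 + 119 + 77 + ? = 420, so (2,5) = 28.
Anti-diagonal: 35 + 84 + 21 + 133 + ? = 420, so (2,4) = 147.
From row 2, 420 − (49 + 70 + 147 + 28) gives (2,3) = 126.
Using column 3: 168 + 126 + 84 + 42 + ? → (5,3) = 420 − 420 = 0.
The remaining cell in column 4 is (5,4) = 420 − 364 = 56.

91 112 168 14 35 / 49 70 126 147 28 / 7 63 84 105 161 / 140 21 42 98 119 / 133 154 0 56 77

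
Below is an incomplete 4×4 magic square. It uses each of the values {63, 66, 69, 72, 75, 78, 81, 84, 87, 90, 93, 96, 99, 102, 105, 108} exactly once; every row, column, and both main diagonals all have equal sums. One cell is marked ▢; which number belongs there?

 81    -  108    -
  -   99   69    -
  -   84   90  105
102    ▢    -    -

The 16 entries sum to 1368, so each line sums to 1368/4 = 342.
Row 3 needs 342; the known cells sum to 279, so (3,1) = 63.
Using column 1: 81 + 63 + 102 + ? → (2,1) = 342 − 246 = 96.
Column 3 must total 342; the given cells sum to 267, so (4,3) = 75.
Main diagonal must total 342; the given cells sum to 270, so (4,4) = 72.
The remaining cell in anti-diagonal is (1,4) = 342 − 255 = 87.
Row 1 must total 342; the given cells sum to 276, so (1,2) = 66.
The remaining cell in row 2 is (2,4) = 342 − 264 = 78.
Row 4: 102 + 75 + 72 + ? = 342, so (4,2) = 93.

93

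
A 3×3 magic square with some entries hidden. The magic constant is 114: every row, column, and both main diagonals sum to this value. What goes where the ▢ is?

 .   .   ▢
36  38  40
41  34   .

From row 3, 114 − (41 + 34) gives (3,3) = 39.
Column 1 must total 114; the given cells sum to 77, so (1,1) = 37.
Using column 2: 38 + 34 + ? → (1,2) = 114 − 72 = 42.
Using column 3: 40 + 39 + ? → (1,3) = 114 − 79 = 35.

35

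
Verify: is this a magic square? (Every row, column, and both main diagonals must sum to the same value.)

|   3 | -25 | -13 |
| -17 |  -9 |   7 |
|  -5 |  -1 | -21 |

Row 1: 3 + (-25) + (-13) = -35.
Row 2: -17 + (-9) + 7 = -19.
Row 3: -5 + (-1) + (-21) = -27.
Column 1: 3 + (-17) + (-5) = -19.
Column 2: -25 + (-9) + (-1) = -35.
Column 3: -13 + 7 + (-21) = -27.
Main diagonal: 3 + (-9) + (-21) = -27.
Anti-diagonal: -13 + (-9) + (-5) = -27.

No — row 2 sums to -19 but column 3 sums to -27.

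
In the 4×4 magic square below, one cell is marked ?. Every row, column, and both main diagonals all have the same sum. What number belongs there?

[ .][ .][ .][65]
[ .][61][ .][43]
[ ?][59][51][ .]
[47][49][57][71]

Row 4 is complete and sums to 224; that is the magic constant.
Column 2 needs 224; the known cells sum to 169, so (1,2) = 55.
Using column 4: 65 + 43 + 71 + ? → (3,4) = 224 − 179 = 45.
Main diagonal needs 224; the known cells sum to 183, so (1,1) = 41.
Anti-diagonal must total 224; the given cells sum to 171, so (2,3) = 53.
Using row 1: 41 + 55 + 65 + ? → (1,3) = 224 − 161 = 63.
Row 2 needs 224; the known cells sum to 157, so (2,1) = 67.
Row 3: 59 + 51 + 45 + ? = 224, so (3,1) = 69.

69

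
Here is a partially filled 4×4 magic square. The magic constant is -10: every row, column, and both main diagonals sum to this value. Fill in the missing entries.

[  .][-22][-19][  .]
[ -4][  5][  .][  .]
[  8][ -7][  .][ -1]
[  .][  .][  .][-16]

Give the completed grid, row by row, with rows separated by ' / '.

11 -22 -19 20 / -4 5 2 -13 / 8 -7 -10 -1 / -25 14 17 -16

The remaining cell in row 3 is (3,3) = -10 − 0 = -10.
Column 2 needs -10; the known cells sum to -24, so (4,2) = 14.
Main diagonal must total -10; the given cells sum to -21, so (1,1) = 11.
Using row 1: 11 + (-22) + (-19) + ? → (1,4) = -10 − (-30) = 20.
Column 1 needs -10; the known cells sum to 15, so (4,1) = -25.
Column 4 needs -10; the known cells sum to 3, so (2,4) = -13.
The remaining cell in anti-diagonal is (2,3) = -10 − (-12) = 2.
Row 4: -25 + 14 + (-16) + ? = -10, so (4,3) = 17.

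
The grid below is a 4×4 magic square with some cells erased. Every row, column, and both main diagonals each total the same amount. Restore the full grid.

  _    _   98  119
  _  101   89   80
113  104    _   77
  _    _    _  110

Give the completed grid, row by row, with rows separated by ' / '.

Column 4 is already complete: 119 + 80 + 77 + 110 = 386, so that is the magic constant.
The remaining cell in row 2 is (2,1) = 386 − 270 = 116.
Using row 3: 113 + 104 + 77 + ? → (3,3) = 386 − 294 = 92.
Column 3 needs 386; the known cells sum to 279, so (4,3) = 107.
Main diagonal: 101 + 92 + 110 + ? = 386, so (1,1) = 83.
From anti-diagonal, 386 − (119 + 89 + 104) gives (4,1) = 74.
From row 1, 386 − (83 + 98 + 119) gives (1,2) = 86.
The remaining cell in row 4 is (4,2) = 386 − 291 = 95.

83 86 98 119 / 116 101 89 80 / 113 104 92 77 / 74 95 107 110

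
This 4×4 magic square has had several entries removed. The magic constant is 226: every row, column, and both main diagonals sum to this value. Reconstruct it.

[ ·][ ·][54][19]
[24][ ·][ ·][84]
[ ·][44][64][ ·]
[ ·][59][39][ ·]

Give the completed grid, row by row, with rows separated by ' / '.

79 74 54 19 / 24 49 69 84 / 29 44 64 89 / 94 59 39 34

Using column 3: 54 + 64 + 39 + ? → (2,3) = 226 − 157 = 69.
Anti-diagonal: 19 + 69 + 44 + ? = 226, so (4,1) = 94.
Row 2 must total 226; the given cells sum to 177, so (2,2) = 49.
Using row 4: 94 + 59 + 39 + ? → (4,4) = 226 − 192 = 34.
Column 2 needs 226; the known cells sum to 152, so (1,2) = 74.
The remaining cell in column 4 is (3,4) = 226 − 137 = 89.
Using main diagonal: 49 + 64 + 34 + ? → (1,1) = 226 − 147 = 79.
Row 3: 44 + 64 + 89 + ? = 226, so (3,1) = 29.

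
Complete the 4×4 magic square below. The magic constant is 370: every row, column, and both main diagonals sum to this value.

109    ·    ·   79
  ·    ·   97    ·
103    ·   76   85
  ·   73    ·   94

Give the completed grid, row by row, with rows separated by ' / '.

The remaining cell in row 3 is (3,2) = 370 − 264 = 106.
From column 4, 370 − (79 + 85 + 94) gives (2,4) = 112.
Main diagonal needs 370; the known cells sum to 279, so (2,2) = 91.
The remaining cell in anti-diagonal is (4,1) = 370 − 282 = 88.
Row 2 needs 370; the known cells sum to 300, so (2,1) = 70.
Using row 4: 88 + 73 + 94 + ? → (4,3) = 370 − 255 = 115.
Column 2 must total 370; the given cells sum to 270, so (1,2) = 100.
Column 3 must total 370; the given cells sum to 288, so (1,3) = 82.

109 100 82 79 / 70 91 97 112 / 103 106 76 85 / 88 73 115 94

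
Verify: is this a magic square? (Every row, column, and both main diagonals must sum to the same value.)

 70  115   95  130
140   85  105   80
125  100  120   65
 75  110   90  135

Row 1: 70 + 115 + 95 + 130 = 410.
Row 2: 140 + 85 + 105 + 80 = 410.
Row 3: 125 + 100 + 120 + 65 = 410.
Row 4: 75 + 110 + 90 + 135 = 410.
Column 1: 70 + 140 + 125 + 75 = 410.
Column 2: 115 + 85 + 100 + 110 = 410.
Column 3: 95 + 105 + 120 + 90 = 410.
Column 4: 130 + 80 + 65 + 135 = 410.
Main diagonal: 70 + 85 + 120 + 135 = 410.
Anti-diagonal: 130 + 105 + 100 + 75 = 410.
All lines sum to 410.

Yes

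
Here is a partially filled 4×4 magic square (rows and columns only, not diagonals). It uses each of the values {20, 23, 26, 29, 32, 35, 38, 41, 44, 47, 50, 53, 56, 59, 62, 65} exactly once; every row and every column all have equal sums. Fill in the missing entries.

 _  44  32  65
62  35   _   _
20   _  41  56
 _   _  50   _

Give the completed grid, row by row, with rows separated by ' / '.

29 44 32 65 / 62 35 47 26 / 20 53 41 56 / 59 38 50 23

The 16 entries sum to 680, so each line sums to 680/4 = 170.
Row 1 must total 170; the given cells sum to 141, so (1,1) = 29.
Row 3 needs 170; the known cells sum to 117, so (3,2) = 53.
The remaining cell in column 1 is (4,1) = 170 − 111 = 59.
The remaining cell in column 2 is (4,2) = 170 − 132 = 38.
Using column 3: 32 + 41 + 50 + ? → (2,3) = 170 − 123 = 47.
Row 2: 62 + 35 + 47 + ? = 170, so (2,4) = 26.
Using row 4: 59 + 38 + 50 + ? → (4,4) = 170 − 147 = 23.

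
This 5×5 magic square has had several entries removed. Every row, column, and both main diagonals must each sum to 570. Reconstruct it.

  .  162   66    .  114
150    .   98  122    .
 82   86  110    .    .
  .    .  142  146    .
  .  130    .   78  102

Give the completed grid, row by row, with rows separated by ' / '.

From column 3, 570 − (66 + 98 + 110 + 142) gives (5,3) = 154.
Row 5 needs 570; the known cells sum to 464, so (5,1) = 106.
Anti-diagonal needs 570; the known cells sum to 452, so (4,2) = 118.
The remaining cell in column 2 is (2,2) = 570 − 496 = 74.
The remaining cell in main diagonal is (1,1) = 570 − 432 = 138.
From row 1, 570 − (138 + 162 + 66 + 114) gives (1,4) = 90.
Using row 2: 150 + 74 + 98 + 122 + ? → (2,5) = 570 − 444 = 126.
Using column 1: 138 + 150 + 82 + 106 + ? → (4,1) = 570 − 476 = 94.
Column 4 must total 570; the given cells sum to 436, so (3,4) = 134.
Row 3 must total 570; the given cells sum to 412, so (3,5) = 158.
From row 4, 570 − (94 + 118 + 142 + 146) gives (4,5) = 70.

138 162 66 90 114 / 150 74 98 122 126 / 82 86 110 134 158 / 94 118 142 146 70 / 106 130 154 78 102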